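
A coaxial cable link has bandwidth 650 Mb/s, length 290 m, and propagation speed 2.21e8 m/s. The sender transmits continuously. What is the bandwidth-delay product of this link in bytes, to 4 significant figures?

106.6 bytes

Propagation delay = 290 / 221000000 = 1.31222e-06 s.
BDP = R × t_prop = 650000000 × 1.31222e-06 = 852.941 bits.
In bytes: 852.941/8 = 106.6 bytes.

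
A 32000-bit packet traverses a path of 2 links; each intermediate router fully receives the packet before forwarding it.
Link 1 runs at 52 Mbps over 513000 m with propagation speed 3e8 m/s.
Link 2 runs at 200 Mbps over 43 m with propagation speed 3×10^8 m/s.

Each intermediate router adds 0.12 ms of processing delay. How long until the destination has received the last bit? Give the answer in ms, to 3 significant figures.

2.61 ms

Transmission delays (L/R per hop): 0.615385, 0.16 ms; sum = 0.775385 ms.
Propagation delays (d/s per hop): 1.71, 0.000143333 ms; sum = 1.71014 ms.
Processing at 1 router(s): 1 × 0.12 ms = 0.12 ms.
End-to-end = 2.61 ms.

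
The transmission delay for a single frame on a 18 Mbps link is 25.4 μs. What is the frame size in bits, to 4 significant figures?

L = R × t_tx = 18000000 b/s × 2.54e-05 s = 457.2 bits.

457.2 bits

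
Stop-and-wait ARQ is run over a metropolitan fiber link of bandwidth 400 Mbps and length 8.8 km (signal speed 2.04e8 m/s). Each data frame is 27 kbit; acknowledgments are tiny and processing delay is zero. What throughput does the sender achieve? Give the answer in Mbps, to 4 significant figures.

175.6 Mbps

t_tx = L/R = 27000/400000000 = 6.75e-05 s.
t_prop = 8800/204000000 = 4.31373e-05 s; RTT = 8.62745e-05 s.
Cycle = t_tx + RTT = 0.000153775 s.
Throughput = L / cycle = 27000 / 0.000153775 = 175.6 Mbps.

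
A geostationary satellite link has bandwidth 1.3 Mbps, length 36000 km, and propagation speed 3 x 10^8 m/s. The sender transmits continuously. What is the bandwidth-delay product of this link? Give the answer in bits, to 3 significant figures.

156000 bits

Propagation delay = 36000000 / 300000000 = 0.12 s.
BDP = R × t_prop = 1300000 × 0.12 = 156000 bits.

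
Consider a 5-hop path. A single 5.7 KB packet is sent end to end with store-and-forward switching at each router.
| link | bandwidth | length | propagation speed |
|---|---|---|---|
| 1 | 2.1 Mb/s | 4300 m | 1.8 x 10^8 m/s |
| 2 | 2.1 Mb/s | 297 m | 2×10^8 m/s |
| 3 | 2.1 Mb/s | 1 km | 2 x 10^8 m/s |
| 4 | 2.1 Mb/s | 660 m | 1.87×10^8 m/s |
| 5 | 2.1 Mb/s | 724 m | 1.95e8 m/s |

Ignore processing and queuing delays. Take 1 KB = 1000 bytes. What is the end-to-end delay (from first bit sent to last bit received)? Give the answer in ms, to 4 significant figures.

L = 45600 bits.
Transmission delay per hop = L/R = 45600/2100000 = 21.7143 ms; 5 hops → 108.571 ms.
Propagation delays (d/s per hop): 0.0238889, 0.001485, 0.005, 0.00352941, 0.00371282 ms; sum = 0.0376161 ms.
End-to-end = 108.6 ms.

108.6 ms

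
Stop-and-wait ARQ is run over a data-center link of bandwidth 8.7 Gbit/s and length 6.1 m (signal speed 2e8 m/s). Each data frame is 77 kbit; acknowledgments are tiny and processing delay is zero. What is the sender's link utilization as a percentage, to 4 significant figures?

t_tx = L/R = 77000/8700000000 = 8.85057e-06 s.
t_prop = 6.1/200000000 = 3.05e-08 s; RTT = 6.1e-08 s.
Cycle = t_tx + RTT = 8.91157e-06 s.
Utilization = t_tx / cycle = 8.85057e-06/8.91157e-06 = 99.32 %.

99.32 %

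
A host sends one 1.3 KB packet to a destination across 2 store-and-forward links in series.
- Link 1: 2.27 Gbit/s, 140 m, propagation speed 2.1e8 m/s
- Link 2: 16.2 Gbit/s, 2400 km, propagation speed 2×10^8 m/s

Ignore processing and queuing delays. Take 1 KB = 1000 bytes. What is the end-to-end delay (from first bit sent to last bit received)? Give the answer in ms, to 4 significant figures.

12.01 ms

L = 10400 bits.
Transmission delays (L/R per hop): 0.0045815, 0.000641975 ms; sum = 0.00522347 ms.
Propagation delays (d/s per hop): 0.000666667, 12 ms; sum = 12.0007 ms.
End-to-end = 12.01 ms.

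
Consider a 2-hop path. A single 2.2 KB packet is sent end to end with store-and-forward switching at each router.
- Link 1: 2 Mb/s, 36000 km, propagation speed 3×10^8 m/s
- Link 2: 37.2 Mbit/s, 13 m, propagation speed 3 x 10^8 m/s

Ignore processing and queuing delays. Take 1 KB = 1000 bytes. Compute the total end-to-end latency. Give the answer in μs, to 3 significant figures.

L = 17600 bits.
Transmission delays (L/R per hop): 8800, 473.118 μs; sum = 9273.12 μs.
Propagation delays (d/s per hop): 120000, 0.0433333 μs; sum = 120000 μs.
End-to-end = 129000 μs.

129000 μs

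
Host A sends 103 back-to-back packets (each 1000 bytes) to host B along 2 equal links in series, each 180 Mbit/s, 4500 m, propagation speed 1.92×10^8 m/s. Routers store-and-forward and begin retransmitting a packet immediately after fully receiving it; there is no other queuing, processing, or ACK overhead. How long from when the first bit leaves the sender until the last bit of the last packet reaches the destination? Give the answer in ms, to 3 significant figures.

Per-hop transmission t_tx = L/R = 8000/180000000 = 0.0444444 ms.
Per-hop propagation t_prop = 4500/192000000 = 0.0234375 ms.
Pipeline fill: first packet needs 2·t_tx to clear all hops; remaining 102 packets each add one t_tx.
Total = (2+103-1)·t_tx + 2·t_prop = 104·0.0444444 + 2·0.0234375 = 4.67 ms.

4.67 ms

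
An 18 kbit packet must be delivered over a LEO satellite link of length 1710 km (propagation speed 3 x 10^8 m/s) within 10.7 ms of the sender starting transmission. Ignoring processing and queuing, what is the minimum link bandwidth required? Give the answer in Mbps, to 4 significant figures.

3.600 Mbps

Propagation delay = 1710000 / 300000000 = 5.7 ms.
Transmission budget = 10.7 − 5.7 = 5 ms.
R ≥ L / t_tx = 18000 bits / 0.005 s = 3.600 Mbps.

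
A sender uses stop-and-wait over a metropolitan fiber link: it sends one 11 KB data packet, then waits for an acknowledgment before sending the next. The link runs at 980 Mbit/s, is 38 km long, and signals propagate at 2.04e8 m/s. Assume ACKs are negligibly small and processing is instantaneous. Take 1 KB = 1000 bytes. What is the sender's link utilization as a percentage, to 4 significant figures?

t_tx = L/R = 88000/980000000 = 8.97959e-05 s.
t_prop = 38000/204000000 = 0.000186275 s; RTT = 0.000372549 s.
Cycle = t_tx + RTT = 0.000462345 s.
Utilization = t_tx / cycle = 8.97959e-05/0.000462345 = 19.42 %.

19.42 %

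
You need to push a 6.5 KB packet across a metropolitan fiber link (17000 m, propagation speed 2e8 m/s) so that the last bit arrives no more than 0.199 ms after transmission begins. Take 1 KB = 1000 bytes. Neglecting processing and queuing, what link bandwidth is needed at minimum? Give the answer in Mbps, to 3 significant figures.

456 Mbps

L = 52000 bits.
Propagation delay = 17000 / 200000000 = 0.085 ms.
Transmission budget = 0.199 − 0.085 = 0.114 ms.
R ≥ L / t_tx = 52000 bits / 0.000114 s = 456 Mbps.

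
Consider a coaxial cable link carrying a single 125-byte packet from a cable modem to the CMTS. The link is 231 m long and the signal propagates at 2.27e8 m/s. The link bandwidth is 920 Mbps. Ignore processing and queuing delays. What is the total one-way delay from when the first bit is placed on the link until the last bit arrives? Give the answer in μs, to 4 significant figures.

L = 125 × 8 = 1000 bits.
Transmission delay = L/R = 1000 / 920000000 = 1.08696 μs.
Propagation delay = d/s = 231 m / 227000000 m/s = 1.01762 μs.
Total = 2.105 μs.

2.105 μs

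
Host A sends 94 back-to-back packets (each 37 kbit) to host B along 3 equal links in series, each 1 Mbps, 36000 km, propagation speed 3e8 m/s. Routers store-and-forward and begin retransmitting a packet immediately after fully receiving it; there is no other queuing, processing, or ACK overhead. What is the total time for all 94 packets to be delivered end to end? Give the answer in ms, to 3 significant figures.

Per-hop transmission t_tx = L/R = 37000/1000000 = 37 ms.
Per-hop propagation t_prop = 36000000/300000000 = 120 ms.
Pipeline fill: first packet needs 3·t_tx to clear all hops; remaining 93 packets each add one t_tx.
Total = (3+94-1)·t_tx + 3·t_prop = 96·37 + 3·120 = 3910 ms.

3910 ms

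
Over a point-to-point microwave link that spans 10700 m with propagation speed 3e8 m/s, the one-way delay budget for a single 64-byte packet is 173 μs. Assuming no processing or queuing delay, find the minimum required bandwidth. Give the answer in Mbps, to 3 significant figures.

3.73 Mbps

L = 512 bits.
Propagation delay = 10700 / 300000000 = 35.6667 μs.
Transmission budget = 173 − 35.6667 = 137.333 μs.
R ≥ L / t_tx = 512 bits / 0.000137333 s = 3.73 Mbps.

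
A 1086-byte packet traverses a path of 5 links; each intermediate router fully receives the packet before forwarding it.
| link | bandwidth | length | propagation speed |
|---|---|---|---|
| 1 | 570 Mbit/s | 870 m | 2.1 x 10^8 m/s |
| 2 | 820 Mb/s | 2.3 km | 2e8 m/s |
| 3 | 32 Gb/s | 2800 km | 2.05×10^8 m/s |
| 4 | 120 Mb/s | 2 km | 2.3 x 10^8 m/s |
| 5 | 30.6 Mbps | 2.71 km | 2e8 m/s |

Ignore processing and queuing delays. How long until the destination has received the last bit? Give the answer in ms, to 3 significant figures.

L = 1086 × 8 = 8688 bits.
Transmission delays (L/R per hop): 0.0152421, 0.0105951, 0.0002715, 0.0724, 0.283922 ms; sum = 0.38243 ms.
Propagation delays (d/s per hop): 0.00414286, 0.0115, 13.6585, 0.00869565, 0.01355 ms; sum = 13.6964 ms.
End-to-end = 14.1 ms.

14.1 ms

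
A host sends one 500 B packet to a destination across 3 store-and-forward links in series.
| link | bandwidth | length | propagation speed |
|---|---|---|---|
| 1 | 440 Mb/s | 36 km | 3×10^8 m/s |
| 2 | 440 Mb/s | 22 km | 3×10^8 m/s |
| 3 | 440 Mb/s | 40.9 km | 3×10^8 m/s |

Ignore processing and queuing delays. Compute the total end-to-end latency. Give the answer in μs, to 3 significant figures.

L = 500 × 8 = 4000 bits.
Transmission delay per hop = L/R = 4000/440000000 = 9.09091 μs; 3 hops → 27.2727 μs.
Propagation delays (d/s per hop): 120, 73.3333, 136.333 μs; sum = 329.667 μs.
End-to-end = 357 μs.

357 μs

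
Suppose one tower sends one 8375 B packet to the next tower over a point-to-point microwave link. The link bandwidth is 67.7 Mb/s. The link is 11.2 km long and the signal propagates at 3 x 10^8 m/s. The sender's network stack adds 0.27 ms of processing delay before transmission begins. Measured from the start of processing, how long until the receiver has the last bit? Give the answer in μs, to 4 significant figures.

1297 μs

L = 8375 × 8 = 67000 bits.
Transmission delay = L/R = 67000 / 67700000 = 989.66 μs.
Propagation delay = d/s = 11200 m / 300000000 m/s = 37.3333 μs.
Plus processing delay 0.27 ms = 270 μs.
Total = 1297 μs.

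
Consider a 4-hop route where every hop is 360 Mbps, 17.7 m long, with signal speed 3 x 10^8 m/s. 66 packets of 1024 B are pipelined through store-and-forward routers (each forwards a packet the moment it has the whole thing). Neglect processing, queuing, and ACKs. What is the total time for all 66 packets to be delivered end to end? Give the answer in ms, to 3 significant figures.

Per-hop transmission t_tx = L/R = 8192/360000000 = 0.0227556 ms.
Per-hop propagation t_prop = 17.7/300000000 = 5.9e-05 ms.
Pipeline fill: first packet needs 4·t_tx to clear all hops; remaining 65 packets each add one t_tx.
Total = (4+66-1)·t_tx + 4·t_prop = 69·0.0227556 + 4·5.9e-05 = 1.57 ms.

1.57 ms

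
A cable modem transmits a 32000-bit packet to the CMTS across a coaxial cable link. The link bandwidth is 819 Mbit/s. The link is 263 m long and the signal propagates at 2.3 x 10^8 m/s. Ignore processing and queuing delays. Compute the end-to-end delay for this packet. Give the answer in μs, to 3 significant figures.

40.2 μs

Transmission delay = L/R = 32000 / 819000000 = 39.072 μs.
Propagation delay = d/s = 263 m / 2.3e+08 m/s = 1.14348 μs.
Total = 40.2 μs.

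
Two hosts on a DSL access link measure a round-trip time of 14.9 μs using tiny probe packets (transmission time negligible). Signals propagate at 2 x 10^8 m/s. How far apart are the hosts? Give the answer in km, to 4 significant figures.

1.490 km

One-way propagation = RTT/2 = 7.45 μs.
d = s × t = 200000000 × 7.45e-06 = 1.490 km.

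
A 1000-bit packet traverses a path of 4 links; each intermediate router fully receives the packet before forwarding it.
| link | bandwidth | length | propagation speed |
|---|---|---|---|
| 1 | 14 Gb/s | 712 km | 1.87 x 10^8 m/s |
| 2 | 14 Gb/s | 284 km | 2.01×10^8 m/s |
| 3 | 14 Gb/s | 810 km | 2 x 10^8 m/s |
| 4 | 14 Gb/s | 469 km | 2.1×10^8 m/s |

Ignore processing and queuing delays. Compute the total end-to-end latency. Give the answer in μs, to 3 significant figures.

Transmission delay per hop = L/R = 1000/14000000000 = 0.0714286 μs; 4 hops → 0.285714 μs.
Propagation delays (d/s per hop): 3807.49, 1412.94, 4050, 2233.33 μs; sum = 11503.8 μs.
End-to-end = 11500 μs.

11500 μs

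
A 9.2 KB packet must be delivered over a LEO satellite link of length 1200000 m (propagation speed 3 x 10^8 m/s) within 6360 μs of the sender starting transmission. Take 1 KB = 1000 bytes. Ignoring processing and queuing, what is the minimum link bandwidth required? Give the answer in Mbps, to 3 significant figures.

31.2 Mbps

L = 73600 bits.
Propagation delay = 1200000 / 300000000 = 4000 μs.
Transmission budget = 6360 − 4000 = 2360 μs.
R ≥ L / t_tx = 73600 bits / 0.00236 s = 31.2 Mbps.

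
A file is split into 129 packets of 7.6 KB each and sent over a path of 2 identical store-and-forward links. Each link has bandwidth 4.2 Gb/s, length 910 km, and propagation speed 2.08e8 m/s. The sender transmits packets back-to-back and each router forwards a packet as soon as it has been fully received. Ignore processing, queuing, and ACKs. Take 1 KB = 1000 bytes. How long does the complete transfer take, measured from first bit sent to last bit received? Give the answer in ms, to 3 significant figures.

Per-hop transmission t_tx = L/R = 60800/4200000000 = 0.0144762 ms.
Per-hop propagation t_prop = 910000/208000000 = 4.375 ms.
Pipeline fill: first packet needs 2·t_tx to clear all hops; remaining 128 packets each add one t_tx.
Total = (2+129-1)·t_tx + 2·t_prop = 130·0.0144762 + 2·4.375 = 10.6 ms.

10.6 ms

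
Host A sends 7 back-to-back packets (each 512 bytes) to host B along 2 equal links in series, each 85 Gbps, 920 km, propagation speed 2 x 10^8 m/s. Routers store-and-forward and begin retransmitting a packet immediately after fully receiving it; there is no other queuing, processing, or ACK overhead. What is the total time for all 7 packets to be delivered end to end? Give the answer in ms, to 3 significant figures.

9.20 ms

Per-hop transmission t_tx = L/R = 4096/85000000000 = 4.81882e-05 ms.
Per-hop propagation t_prop = 920000/200000000 = 4.6 ms.
Pipeline fill: first packet needs 2·t_tx to clear all hops; remaining 6 packets each add one t_tx.
Total = (2+7-1)·t_tx + 2·t_prop = 8·4.81882e-05 + 2·4.6 = 9.20 ms.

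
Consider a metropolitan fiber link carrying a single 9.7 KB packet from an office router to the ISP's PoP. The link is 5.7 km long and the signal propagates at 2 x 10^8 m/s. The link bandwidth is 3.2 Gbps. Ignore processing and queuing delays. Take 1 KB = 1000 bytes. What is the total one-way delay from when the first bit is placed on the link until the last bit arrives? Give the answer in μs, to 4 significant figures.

L = 77600 bits.
Transmission delay = L/R = 77600 / 3200000000 = 24.25 μs.
Propagation delay = d/s = 5700 m / 200000000 m/s = 28.5 μs.
Total = 52.75 μs.

52.75 μs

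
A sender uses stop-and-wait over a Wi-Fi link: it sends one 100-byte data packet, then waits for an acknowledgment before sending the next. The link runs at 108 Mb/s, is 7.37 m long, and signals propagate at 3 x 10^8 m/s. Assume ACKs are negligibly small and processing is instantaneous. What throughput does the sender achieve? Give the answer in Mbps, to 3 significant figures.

107 Mbps

t_tx = L/R = 800/108000000 = 7.40741e-06 s.
t_prop = 7.37/300000000 = 2.45667e-08 s; RTT = 4.91333e-08 s.
Cycle = t_tx + RTT = 7.45654e-06 s.
Throughput = L / cycle = 800 / 7.45654e-06 = 107 Mbps.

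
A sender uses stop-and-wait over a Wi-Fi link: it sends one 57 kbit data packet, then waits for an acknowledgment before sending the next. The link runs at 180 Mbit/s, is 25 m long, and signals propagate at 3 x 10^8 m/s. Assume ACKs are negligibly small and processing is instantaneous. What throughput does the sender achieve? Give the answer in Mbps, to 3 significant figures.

180 Mbps

t_tx = L/R = 57000/180000000 = 0.000316667 s.
t_prop = 25/300000000 = 8.33333e-08 s; RTT = 1.66667e-07 s.
Cycle = t_tx + RTT = 0.000316833 s.
Throughput = L / cycle = 57000 / 0.000316833 = 180 Mbps.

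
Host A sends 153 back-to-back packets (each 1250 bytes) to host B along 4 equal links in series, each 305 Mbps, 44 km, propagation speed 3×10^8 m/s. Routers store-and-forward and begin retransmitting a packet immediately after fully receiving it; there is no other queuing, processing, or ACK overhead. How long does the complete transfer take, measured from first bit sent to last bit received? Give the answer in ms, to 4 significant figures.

Per-hop transmission t_tx = L/R = 10000/305000000 = 0.0327869 ms.
Per-hop propagation t_prop = 44000/300000000 = 0.146667 ms.
Pipeline fill: first packet needs 4·t_tx to clear all hops; remaining 152 packets each add one t_tx.
Total = (4+153-1)·t_tx + 4·t_prop = 156·0.0327869 + 4·0.146667 = 5.701 ms.

5.701 ms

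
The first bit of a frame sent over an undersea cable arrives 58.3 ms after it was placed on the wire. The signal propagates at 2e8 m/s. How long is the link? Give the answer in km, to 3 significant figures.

11700 km

d = s × t_prop = 200000000 × 0.0583 = 11700 km.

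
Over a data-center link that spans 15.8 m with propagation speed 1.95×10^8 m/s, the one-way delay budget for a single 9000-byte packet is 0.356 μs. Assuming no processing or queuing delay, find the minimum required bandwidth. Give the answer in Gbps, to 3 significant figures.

262 Gbps

L = 72000 bits.
Propagation delay = 15.8 / 195000000 = 0.0810256 μs.
Transmission budget = 0.356 − 0.0810256 = 0.274974 μs.
R ≥ L / t_tx = 72000 bits / 2.74974e-07 s = 262 Gbps.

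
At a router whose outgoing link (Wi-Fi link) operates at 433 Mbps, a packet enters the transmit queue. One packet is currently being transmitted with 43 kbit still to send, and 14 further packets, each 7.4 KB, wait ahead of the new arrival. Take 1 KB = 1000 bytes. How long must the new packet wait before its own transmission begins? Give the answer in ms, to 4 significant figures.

2.013 ms

Each queued packet: L/R = 59200/433000000 = 0.136721 ms.
14 queued → 1.91409 ms.
Plus remaining 43000 bits of current packet: 0.0993072 ms.
Queuing delay = 2.013 ms.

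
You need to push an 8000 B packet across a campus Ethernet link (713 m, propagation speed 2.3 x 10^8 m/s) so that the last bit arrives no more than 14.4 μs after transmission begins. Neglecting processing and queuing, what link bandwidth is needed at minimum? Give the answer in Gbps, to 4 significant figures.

L = 64000 bits.
Propagation delay = 713 / 2.3e+08 = 3.1 μs.
Transmission budget = 14.4 − 3.1 = 11.3 μs.
R ≥ L / t_tx = 64000 bits / 1.13e-05 s = 5.664 Gbps.

5.664 Gbps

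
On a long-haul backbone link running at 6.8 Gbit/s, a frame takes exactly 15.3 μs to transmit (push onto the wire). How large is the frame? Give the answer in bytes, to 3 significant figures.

L = R × t_tx = 6800000000 b/s × 1.53e-05 s = 104040 bits.
In bytes: 104040 / 8 = 13000 bytes.

13000 bytes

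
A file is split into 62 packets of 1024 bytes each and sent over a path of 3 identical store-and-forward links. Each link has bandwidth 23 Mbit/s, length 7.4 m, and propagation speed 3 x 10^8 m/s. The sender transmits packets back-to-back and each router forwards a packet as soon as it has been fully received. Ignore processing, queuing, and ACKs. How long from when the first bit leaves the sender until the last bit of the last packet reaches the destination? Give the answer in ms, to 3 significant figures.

Per-hop transmission t_tx = L/R = 8192/23000000 = 0.356174 ms.
Per-hop propagation t_prop = 7.4/300000000 = 2.46667e-05 ms.
Pipeline fill: first packet needs 3·t_tx to clear all hops; remaining 61 packets each add one t_tx.
Total = (3+62-1)·t_tx + 3·t_prop = 64·0.356174 + 3·2.46667e-05 = 22.8 ms.

22.8 ms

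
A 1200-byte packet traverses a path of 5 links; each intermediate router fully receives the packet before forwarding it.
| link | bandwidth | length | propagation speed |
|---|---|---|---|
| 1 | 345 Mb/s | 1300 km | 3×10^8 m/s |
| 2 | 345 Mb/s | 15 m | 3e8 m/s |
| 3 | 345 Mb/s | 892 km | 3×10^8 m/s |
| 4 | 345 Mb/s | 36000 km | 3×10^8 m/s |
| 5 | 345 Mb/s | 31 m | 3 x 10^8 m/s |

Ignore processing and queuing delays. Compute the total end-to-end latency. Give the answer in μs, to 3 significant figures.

127000 μs

L = 1200 × 8 = 9600 bits.
Transmission delay per hop = L/R = 9600/345000000 = 27.8261 μs; 5 hops → 139.13 μs.
Propagation delays (d/s per hop): 4333.33, 0.05, 2973.33, 120000, 0.103333 μs; sum = 127307 μs.
End-to-end = 127000 μs.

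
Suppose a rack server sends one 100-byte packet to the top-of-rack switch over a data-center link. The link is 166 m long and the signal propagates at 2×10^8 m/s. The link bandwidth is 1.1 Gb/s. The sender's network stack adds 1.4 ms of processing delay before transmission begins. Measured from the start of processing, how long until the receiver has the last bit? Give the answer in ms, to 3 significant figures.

1.40 ms

L = 100 × 8 = 800 bits.
Transmission delay = L/R = 800 / 1100000000 = 0.000727273 ms.
Propagation delay = d/s = 166 m / 200000000 m/s = 0.00083 ms.
Plus processing delay 1.4 ms = 1.4 ms.
Total = 1.40 ms.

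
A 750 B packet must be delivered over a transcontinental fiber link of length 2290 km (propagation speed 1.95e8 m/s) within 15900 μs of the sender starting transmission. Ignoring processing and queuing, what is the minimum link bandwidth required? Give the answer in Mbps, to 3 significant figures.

L = 6000 bits.
Propagation delay = 2290000 / 195000000 = 11743.6 μs.
Transmission budget = 15900 − 11743.6 = 4156.41 μs.
R ≥ L / t_tx = 6000 bits / 0.00415641 s = 1.44 Mbps.

1.44 Mbps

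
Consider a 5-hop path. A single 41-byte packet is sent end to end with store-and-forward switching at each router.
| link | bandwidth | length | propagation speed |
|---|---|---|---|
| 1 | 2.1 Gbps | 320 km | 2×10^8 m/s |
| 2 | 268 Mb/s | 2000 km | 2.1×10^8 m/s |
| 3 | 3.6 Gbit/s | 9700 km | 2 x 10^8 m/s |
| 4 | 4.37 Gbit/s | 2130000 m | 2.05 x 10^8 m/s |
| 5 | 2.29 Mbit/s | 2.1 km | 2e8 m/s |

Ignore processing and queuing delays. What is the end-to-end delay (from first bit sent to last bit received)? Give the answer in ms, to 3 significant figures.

70.2 ms

L = 41 × 8 = 328 bits.
Transmission delays (L/R per hop): 0.00015619, 0.00122388, 9.11111e-05, 7.50572e-05, 0.143231 ms; sum = 0.144778 ms.
Propagation delays (d/s per hop): 1.6, 9.52381, 48.5, 10.3902, 0.0105 ms; sum = 70.0246 ms.
End-to-end = 70.2 ms.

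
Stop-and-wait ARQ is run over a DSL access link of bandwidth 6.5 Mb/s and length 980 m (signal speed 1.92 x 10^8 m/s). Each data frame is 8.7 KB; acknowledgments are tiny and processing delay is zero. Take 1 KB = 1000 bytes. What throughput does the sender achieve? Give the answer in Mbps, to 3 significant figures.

6.49 Mbps

t_tx = L/R = 69600/6500000 = 0.0107077 s.
t_prop = 980/192000000 = 5.10417e-06 s; RTT = 1.02083e-05 s.
Cycle = t_tx + RTT = 0.0107179 s.
Throughput = L / cycle = 69600 / 0.0107179 = 6.49 Mbps.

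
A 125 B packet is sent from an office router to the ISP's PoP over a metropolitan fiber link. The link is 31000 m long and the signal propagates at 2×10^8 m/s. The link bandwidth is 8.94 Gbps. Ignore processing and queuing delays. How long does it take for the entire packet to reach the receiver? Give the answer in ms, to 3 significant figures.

L = 125 × 8 = 1000 bits.
Transmission delay = L/R = 1000 / 8940000000 = 0.000111857 ms.
Propagation delay = d/s = 31000 m / 200000000 m/s = 0.155 ms.
Total = 0.155 ms.

0.155 ms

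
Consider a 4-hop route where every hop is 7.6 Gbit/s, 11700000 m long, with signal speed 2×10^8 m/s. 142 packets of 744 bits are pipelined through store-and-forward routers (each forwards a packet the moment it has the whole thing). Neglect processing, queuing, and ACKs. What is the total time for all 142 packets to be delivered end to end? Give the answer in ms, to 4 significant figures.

234.0 ms

Per-hop transmission t_tx = L/R = 744/7600000000 = 9.78947e-05 ms.
Per-hop propagation t_prop = 11700000/200000000 = 58.5 ms.
Pipeline fill: first packet needs 4·t_tx to clear all hops; remaining 141 packets each add one t_tx.
Total = (4+142-1)·t_tx + 4·t_prop = 145·9.78947e-05 + 4·58.5 = 234.0 ms.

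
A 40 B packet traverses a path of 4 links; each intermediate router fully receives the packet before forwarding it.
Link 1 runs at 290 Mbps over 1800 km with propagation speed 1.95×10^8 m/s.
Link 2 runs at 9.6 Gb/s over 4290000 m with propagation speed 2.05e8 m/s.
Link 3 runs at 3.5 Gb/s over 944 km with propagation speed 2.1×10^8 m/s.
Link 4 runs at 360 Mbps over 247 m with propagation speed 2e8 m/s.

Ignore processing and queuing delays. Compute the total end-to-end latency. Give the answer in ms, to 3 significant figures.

L = 40 × 8 = 320 bits.
Transmission delays (L/R per hop): 0.00110345, 3.33333e-05, 9.14286e-05, 0.000888889 ms; sum = 0.0021171 ms.
Propagation delays (d/s per hop): 9.23077, 20.9268, 4.49524, 0.001235 ms; sum = 34.6541 ms.
End-to-end = 34.7 ms.

34.7 ms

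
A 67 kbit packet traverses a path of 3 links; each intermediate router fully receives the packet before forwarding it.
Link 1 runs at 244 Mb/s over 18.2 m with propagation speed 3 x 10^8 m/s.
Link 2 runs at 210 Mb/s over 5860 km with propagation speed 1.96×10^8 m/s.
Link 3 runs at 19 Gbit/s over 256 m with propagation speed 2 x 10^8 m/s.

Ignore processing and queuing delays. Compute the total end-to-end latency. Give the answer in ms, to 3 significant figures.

30.5 ms

L = 67000 bits.
Transmission delays (L/R per hop): 0.27459, 0.319048, 0.00352632 ms; sum = 0.597164 ms.
Propagation delays (d/s per hop): 6.06667e-05, 29.898, 0.00128 ms; sum = 29.8993 ms.
End-to-end = 30.5 ms.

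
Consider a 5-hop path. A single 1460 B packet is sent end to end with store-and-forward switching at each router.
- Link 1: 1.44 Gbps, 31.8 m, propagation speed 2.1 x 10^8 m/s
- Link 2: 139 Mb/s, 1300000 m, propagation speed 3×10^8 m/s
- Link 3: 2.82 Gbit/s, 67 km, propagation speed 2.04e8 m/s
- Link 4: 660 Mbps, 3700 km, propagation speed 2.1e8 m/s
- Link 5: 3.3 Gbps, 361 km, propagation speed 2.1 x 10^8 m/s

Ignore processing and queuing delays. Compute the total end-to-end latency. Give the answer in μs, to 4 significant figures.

L = 1460 × 8 = 11680 bits.
Transmission delays (L/R per hop): 8.11111, 84.0288, 4.14184, 17.697, 3.53939 μs; sum = 117.518 μs.
Propagation delays (d/s per hop): 0.151429, 4333.33, 328.431, 17619, 1719.05 μs; sum = 24000 μs.
End-to-end = 24120 μs.

24120 μs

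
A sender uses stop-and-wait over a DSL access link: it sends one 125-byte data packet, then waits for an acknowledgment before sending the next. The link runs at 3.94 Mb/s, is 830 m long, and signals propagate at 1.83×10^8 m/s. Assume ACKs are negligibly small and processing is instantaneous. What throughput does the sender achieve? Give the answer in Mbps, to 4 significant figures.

3.804 Mbps

t_tx = L/R = 1000/3940000 = 0.000253807 s.
t_prop = 830/183000000 = 4.53552e-06 s; RTT = 9.07104e-06 s.
Cycle = t_tx + RTT = 0.000262878 s.
Throughput = L / cycle = 1000 / 0.000262878 = 3.804 Mbps.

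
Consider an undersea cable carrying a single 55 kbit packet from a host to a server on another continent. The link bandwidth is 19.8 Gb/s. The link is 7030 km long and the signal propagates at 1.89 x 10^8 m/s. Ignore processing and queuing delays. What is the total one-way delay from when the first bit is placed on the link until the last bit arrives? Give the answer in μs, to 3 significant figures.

37200 μs

L = 55000 bits.
Transmission delay = L/R = 55000 / 19800000000 = 2.77778 μs.
Propagation delay = d/s = 7030000 m / 189000000 m/s = 37195.8 μs.
Total = 37200 μs.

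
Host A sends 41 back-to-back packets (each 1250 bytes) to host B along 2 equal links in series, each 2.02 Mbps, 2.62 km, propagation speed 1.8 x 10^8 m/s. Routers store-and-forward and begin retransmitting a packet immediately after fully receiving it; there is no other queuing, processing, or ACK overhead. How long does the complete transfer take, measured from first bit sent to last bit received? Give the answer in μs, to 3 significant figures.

Per-hop transmission t_tx = L/R = 10000/2020000 = 4950.5 μs.
Per-hop propagation t_prop = 2620/180000000 = 14.5556 μs.
Pipeline fill: first packet needs 2·t_tx to clear all hops; remaining 40 packets each add one t_tx.
Total = (2+41-1)·t_tx + 2·t_prop = 42·4950.5 + 2·14.5556 = 208000 μs.

208000 μs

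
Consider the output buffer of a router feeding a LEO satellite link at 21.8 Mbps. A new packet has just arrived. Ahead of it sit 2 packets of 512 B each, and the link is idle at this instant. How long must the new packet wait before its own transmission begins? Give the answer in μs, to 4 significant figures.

375.8 μs

Each queued packet: L/R = 4096/21800000 = 187.89 μs.
2 queued → 375.78 μs.
Queuing delay = 375.8 μs.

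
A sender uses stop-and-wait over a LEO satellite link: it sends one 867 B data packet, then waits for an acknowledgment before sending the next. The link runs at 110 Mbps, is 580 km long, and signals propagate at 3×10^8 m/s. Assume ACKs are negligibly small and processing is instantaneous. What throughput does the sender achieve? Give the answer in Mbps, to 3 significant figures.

1.77 Mbps

t_tx = L/R = 6936/110000000 = 6.30545e-05 s.
t_prop = 580000/300000000 = 0.00193333 s; RTT = 0.00386667 s.
Cycle = t_tx + RTT = 0.00392972 s.
Throughput = L / cycle = 6936 / 0.00392972 = 1.77 Mbps.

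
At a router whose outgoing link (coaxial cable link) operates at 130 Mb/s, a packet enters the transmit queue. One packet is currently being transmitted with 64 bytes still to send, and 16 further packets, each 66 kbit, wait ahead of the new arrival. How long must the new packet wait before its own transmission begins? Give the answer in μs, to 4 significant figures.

Each queued packet: L/R = 66000/130000000 = 507.692 μs.
16 queued → 8123.08 μs.
Plus remaining 512 bits of current packet: 3.93846 μs.
Queuing delay = 8127 μs.

8127 μs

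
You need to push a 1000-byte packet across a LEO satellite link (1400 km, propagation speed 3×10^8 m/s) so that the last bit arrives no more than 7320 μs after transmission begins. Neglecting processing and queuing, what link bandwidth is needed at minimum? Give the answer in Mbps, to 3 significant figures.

3.02 Mbps

L = 8000 bits.
Propagation delay = 1400000 / 300000000 = 4666.67 μs.
Transmission budget = 7320 − 4666.67 = 2653.33 μs.
R ≥ L / t_tx = 8000 bits / 0.00265333 s = 3.02 Mbps.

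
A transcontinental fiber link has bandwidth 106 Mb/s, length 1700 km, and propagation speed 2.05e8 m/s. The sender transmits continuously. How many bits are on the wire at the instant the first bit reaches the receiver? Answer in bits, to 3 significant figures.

879000 bits

Propagation delay = 1700000 / 2.05e+08 = 0.00829268 s.
BDP = R × t_prop = 106000000 × 0.00829268 = 879024 bits.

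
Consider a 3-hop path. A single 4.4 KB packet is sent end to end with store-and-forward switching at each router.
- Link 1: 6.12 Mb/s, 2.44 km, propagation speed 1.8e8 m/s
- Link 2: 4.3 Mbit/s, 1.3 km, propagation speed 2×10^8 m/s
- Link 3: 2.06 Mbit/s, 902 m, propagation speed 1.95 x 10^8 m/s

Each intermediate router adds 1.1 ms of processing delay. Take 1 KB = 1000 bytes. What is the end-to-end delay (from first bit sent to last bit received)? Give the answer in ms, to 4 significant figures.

L = 35200 bits.
Transmission delays (L/R per hop): 5.75163, 8.18605, 17.0874 ms; sum = 31.0251 ms.
Propagation delays (d/s per hop): 0.0135556, 0.0065, 0.00462564 ms; sum = 0.0246812 ms.
Processing at 2 router(s): 2 × 1.1 ms = 2.2 ms.
End-to-end = 33.25 ms.

33.25 ms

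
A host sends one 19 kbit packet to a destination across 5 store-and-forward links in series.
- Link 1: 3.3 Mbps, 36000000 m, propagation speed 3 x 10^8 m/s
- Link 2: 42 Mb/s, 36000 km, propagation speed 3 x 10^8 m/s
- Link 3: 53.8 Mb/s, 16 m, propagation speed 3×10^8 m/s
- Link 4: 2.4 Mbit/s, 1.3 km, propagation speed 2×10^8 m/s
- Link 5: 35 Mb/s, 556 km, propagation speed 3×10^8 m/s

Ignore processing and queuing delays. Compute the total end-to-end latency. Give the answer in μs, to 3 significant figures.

L = 19000 bits.
Transmission delays (L/R per hop): 5757.58, 452.381, 353.16, 7916.67, 542.857 μs; sum = 15022.6 μs.
Propagation delays (d/s per hop): 120000, 120000, 0.0533333, 6.5, 1853.33 μs; sum = 241860 μs.
End-to-end = 257000 μs.

257000 μs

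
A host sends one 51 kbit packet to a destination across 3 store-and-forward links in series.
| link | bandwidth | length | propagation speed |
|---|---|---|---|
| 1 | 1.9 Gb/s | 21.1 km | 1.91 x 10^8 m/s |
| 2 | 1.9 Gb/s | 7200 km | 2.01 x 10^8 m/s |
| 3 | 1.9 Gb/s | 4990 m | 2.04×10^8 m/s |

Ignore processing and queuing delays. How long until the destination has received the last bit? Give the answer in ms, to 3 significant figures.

36.0 ms

L = 51000 bits.
Transmission delay per hop = L/R = 51000/1900000000 = 0.0268421 ms; 3 hops → 0.0805263 ms.
Propagation delays (d/s per hop): 0.110471, 35.8209, 0.0244608 ms; sum = 35.9558 ms.
End-to-end = 36.0 ms.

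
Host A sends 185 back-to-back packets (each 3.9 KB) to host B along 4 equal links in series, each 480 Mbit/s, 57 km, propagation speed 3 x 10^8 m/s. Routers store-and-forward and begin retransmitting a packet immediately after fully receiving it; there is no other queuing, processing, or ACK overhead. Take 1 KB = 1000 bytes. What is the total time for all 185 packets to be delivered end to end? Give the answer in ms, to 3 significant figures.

Per-hop transmission t_tx = L/R = 31200/480000000 = 0.065 ms.
Per-hop propagation t_prop = 57000/300000000 = 0.19 ms.
Pipeline fill: first packet needs 4·t_tx to clear all hops; remaining 184 packets each add one t_tx.
Total = (4+185-1)·t_tx + 4·t_prop = 188·0.065 + 4·0.19 = 13.0 ms.

13.0 ms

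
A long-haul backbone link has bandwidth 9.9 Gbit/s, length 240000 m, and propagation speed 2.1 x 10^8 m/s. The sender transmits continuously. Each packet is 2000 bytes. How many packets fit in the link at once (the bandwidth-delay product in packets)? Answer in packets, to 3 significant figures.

Propagation delay = 240000 / 210000000 = 0.00114286 s.
BDP = R × t_prop = 9900000000 × 0.00114286 = 11314300 bits.
In packets of 16000 bits: 707 packets.

707 packets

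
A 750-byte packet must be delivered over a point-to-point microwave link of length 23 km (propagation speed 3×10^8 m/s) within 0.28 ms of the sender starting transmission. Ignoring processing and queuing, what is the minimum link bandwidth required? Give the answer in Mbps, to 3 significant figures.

L = 6000 bits.
Propagation delay = 23000 / 300000000 = 0.0766667 ms.
Transmission budget = 0.28 − 0.0766667 = 0.203333 ms.
R ≥ L / t_tx = 6000 bits / 0.000203333 s = 29.5 Mbps.

29.5 Mbps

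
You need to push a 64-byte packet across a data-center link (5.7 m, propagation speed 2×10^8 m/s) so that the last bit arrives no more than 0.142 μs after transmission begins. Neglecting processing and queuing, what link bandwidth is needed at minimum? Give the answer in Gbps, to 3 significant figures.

L = 512 bits.
Propagation delay = 5.7 / 200000000 = 0.0285 μs.
Transmission budget = 0.142 − 0.0285 = 0.1135 μs.
R ≥ L / t_tx = 512 bits / 1.135e-07 s = 4.51 Gbps.

4.51 Gbps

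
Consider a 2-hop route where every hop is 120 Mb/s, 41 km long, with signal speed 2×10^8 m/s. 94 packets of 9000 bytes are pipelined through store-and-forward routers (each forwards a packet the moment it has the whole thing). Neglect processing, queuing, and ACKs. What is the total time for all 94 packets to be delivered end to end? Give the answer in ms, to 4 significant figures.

Per-hop transmission t_tx = L/R = 72000/120000000 = 0.6 ms.
Per-hop propagation t_prop = 41000/200000000 = 0.205 ms.
Pipeline fill: first packet needs 2·t_tx to clear all hops; remaining 93 packets each add one t_tx.
Total = (2+94-1)·t_tx + 2·t_prop = 95·0.6 + 2·0.205 = 57.41 ms.

57.41 ms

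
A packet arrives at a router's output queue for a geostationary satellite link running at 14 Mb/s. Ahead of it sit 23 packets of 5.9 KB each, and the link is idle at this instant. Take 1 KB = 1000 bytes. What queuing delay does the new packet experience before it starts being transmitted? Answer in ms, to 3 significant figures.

77.5 ms

Each queued packet: L/R = 47200/14000000 = 3.37143 ms.
23 queued → 77.5429 ms.
Queuing delay = 77.5 ms.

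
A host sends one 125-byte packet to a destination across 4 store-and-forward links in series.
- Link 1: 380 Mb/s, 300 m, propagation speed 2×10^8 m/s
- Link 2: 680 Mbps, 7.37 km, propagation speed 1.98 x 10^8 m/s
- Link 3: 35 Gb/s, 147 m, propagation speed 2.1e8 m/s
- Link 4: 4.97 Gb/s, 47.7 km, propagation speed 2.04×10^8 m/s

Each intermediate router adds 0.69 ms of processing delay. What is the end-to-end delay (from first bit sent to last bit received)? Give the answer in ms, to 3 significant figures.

L = 125 × 8 = 1000 bits.
Transmission delays (L/R per hop): 0.00263158, 0.00147059, 2.85714e-05, 0.000201207 ms; sum = 0.00433195 ms.
Propagation delays (d/s per hop): 0.0015, 0.0372222, 0.0007, 0.233824 ms; sum = 0.273246 ms.
Processing at 3 router(s): 3 × 0.69 ms = 2.07 ms.
End-to-end = 2.35 ms.

2.35 ms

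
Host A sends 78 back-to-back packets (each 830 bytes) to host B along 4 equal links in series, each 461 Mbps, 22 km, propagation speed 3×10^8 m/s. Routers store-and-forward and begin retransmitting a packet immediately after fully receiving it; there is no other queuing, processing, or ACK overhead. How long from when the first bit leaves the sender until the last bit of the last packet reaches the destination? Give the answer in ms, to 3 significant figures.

Per-hop transmission t_tx = L/R = 6640/461000000 = 0.0144035 ms.
Per-hop propagation t_prop = 22000/300000000 = 0.0733333 ms.
Pipeline fill: first packet needs 4·t_tx to clear all hops; remaining 77 packets each add one t_tx.
Total = (4+78-1)·t_tx + 4·t_prop = 81·0.0144035 + 4·0.0733333 = 1.46 ms.

1.46 ms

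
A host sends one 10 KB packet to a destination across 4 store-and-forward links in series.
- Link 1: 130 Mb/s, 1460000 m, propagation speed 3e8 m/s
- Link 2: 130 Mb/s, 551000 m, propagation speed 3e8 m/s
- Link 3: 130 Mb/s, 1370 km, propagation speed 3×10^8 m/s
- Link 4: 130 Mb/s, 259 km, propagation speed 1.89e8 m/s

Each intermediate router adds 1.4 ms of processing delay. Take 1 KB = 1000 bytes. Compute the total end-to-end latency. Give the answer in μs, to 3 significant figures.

19300 μs

L = 80000 bits.
Transmission delay per hop = L/R = 80000/130000000 = 615.385 μs; 4 hops → 2461.54 μs.
Propagation delays (d/s per hop): 4866.67, 1836.67, 4566.67, 1370.37 μs; sum = 12640.4 μs.
Processing at 3 router(s): 3 × 1.4 ms = 4200 μs.
End-to-end = 19300 μs.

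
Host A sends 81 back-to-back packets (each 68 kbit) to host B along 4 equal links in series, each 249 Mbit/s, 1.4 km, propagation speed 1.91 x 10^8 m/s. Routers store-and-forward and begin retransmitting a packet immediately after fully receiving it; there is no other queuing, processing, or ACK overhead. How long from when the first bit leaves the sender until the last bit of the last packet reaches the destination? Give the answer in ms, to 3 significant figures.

23.0 ms

Per-hop transmission t_tx = L/R = 68000/249000000 = 0.273092 ms.
Per-hop propagation t_prop = 1400/191000000 = 0.00732984 ms.
Pipeline fill: first packet needs 4·t_tx to clear all hops; remaining 80 packets each add one t_tx.
Total = (4+81-1)·t_tx + 4·t_prop = 84·0.273092 + 4·0.00732984 = 23.0 ms.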